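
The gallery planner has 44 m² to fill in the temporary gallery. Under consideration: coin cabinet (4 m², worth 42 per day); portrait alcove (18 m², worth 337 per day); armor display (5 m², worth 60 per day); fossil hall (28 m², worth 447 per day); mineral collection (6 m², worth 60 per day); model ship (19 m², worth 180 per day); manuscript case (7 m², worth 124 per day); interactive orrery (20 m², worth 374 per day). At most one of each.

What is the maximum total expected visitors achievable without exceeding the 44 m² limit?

771

Best packing: portrait alcove + armor display + interactive orrery — 43 m², 771 total.
An exhaustive check of the 256 subsets confirms 771.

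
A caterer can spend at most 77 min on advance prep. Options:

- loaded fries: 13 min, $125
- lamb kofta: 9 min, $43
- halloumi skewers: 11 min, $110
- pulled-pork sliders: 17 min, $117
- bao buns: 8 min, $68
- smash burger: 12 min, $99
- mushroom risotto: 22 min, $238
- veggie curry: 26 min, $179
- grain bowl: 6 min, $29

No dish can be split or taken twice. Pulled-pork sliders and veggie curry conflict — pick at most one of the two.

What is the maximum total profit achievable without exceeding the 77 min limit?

By profit per min: mushroom risotto 10.82, halloumi skewers 10.00, loaded fries 9.62 lead.
Filling by ratio: loaded fries + halloumi skewers + bao buns + smash burger + mushroom risotto + grain bowl for 669, with 5 min left unused.
Replace bao buns and grain bowl with pulled-pork sliders: the trade gains 20 net, giving 689 at 75 min.

689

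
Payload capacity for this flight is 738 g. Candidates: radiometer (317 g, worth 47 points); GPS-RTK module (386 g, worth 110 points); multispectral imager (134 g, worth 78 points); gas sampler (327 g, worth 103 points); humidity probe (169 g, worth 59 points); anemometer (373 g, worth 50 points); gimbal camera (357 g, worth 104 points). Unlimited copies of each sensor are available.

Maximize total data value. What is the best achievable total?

390

Taking 5×multispectral imager: 670 g used, 390 in data value.
Every other selection either busts 738 g or fails to beat 390.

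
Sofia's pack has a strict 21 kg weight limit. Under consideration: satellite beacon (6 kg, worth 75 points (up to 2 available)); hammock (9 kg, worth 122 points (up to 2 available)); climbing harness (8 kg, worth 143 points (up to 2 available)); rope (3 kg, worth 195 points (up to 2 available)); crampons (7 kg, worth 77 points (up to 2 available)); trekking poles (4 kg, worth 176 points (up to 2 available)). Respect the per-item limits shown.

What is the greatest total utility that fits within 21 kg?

819

Ranking by ratio (utility/kg): rope 65.00, trekking poles 44.00, climbing harness 17.88.
The ratio heuristic lands on satellite beacon + 2×rope + 2×trekking poles (817) but leaves 1 kg idle.
Dropping satellite beacon frees 6 kg; slotting in crampons (7 kg) lifts the total to 819 at 21 kg.
That's the maximum — no swap from here does better than 819.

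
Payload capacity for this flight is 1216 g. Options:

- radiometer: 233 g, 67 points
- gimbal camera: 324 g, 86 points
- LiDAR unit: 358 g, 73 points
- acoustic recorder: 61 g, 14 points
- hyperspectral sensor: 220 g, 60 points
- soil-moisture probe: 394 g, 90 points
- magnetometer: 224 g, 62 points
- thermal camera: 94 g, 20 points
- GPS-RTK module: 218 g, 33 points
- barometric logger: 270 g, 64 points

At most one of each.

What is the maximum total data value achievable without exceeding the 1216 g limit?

313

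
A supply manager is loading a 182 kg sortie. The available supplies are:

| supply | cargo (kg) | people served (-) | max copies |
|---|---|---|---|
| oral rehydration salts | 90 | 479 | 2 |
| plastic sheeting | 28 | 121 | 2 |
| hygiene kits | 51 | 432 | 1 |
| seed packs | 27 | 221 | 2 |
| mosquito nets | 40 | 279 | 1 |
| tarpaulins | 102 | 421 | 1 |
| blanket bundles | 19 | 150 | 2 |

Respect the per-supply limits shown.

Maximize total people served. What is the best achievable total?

Greedy by ratio would take plastic sheeting + hygiene kits + 2×seed packs + 2×blanket bundles: 171 kg used, total 1295.
The 47 kg tied up in plastic sheeting and blanket bundles is better spent on mosquito nets — total rises to 1303 (164 kg).
Nothing else within 182 kg beats 1303.

1303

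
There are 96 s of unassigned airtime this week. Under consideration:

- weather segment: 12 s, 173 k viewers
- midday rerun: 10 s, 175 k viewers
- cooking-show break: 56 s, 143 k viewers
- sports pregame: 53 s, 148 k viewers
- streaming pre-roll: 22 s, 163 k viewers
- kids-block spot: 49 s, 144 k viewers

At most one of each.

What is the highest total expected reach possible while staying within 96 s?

Weather segment + midday rerun + streaming pre-roll + kids-block spot uses 93 of the 96 s and totals 655.
No other feasible combination exceeds 655.

655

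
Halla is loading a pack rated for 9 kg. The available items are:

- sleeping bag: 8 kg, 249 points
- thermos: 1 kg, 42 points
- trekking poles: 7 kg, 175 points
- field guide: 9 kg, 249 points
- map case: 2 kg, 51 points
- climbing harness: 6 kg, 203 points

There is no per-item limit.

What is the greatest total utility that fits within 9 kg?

The ratio ordering already packs tightly: 9×thermos, 9 kg, 378.
Nothing else within 9 kg beats 378.

378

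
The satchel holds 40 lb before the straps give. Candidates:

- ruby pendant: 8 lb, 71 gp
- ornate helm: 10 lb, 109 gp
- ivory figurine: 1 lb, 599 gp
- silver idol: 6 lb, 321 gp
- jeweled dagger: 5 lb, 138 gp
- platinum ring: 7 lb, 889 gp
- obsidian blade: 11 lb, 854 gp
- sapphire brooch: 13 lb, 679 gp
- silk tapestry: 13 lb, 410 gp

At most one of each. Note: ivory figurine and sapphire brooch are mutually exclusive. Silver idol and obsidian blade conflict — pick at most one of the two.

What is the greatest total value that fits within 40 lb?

2890

Taking ivory figurine + jeweled dagger + platinum ring + obsidian blade + silk tapestry: 37 lb used, 2890 in value.
That's the maximum — no feasible swap from here does better than 2890.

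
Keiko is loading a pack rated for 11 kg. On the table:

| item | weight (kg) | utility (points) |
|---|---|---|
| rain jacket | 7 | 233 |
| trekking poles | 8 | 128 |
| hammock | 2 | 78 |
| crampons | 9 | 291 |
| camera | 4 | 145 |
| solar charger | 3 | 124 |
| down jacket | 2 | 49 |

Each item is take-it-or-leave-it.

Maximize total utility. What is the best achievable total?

Taking hammock + camera + solar charger + down jacket: 11 kg used, 396 in utility.
An exhaustive check of the 128 subsets confirms 396.

396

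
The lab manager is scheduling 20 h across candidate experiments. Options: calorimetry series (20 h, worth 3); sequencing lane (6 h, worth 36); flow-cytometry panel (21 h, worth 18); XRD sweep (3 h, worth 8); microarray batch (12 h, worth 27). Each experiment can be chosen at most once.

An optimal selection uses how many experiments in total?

Best achievable expected citations is 63.
For example sequencing lane + microarray batch achieves it, using 18 h.
Any selection reaching 63 contains exactly 2 experiments.

2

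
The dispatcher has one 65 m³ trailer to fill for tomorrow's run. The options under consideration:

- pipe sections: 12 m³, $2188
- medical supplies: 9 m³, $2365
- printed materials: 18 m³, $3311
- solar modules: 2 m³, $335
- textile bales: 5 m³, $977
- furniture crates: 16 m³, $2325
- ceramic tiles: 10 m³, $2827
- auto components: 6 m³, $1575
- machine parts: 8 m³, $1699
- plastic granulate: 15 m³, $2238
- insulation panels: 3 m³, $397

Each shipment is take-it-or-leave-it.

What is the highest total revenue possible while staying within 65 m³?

A density-first pass picks medical supplies + printed materials + solar modules + textile bales + ceramic tiles + auto components + machine parts + insulation panels — 13486 at 61 m³.
Dropping textile bales and insulation panels frees 8 m³; slotting in pipe sections (12 m³) lifts the total to 14300 at 65 m³.
Runner-up pipe sections + medical supplies + printed materials + solar modules + textile bales + ceramic tiles + auto components + insulation panels tops out at 13975.

14300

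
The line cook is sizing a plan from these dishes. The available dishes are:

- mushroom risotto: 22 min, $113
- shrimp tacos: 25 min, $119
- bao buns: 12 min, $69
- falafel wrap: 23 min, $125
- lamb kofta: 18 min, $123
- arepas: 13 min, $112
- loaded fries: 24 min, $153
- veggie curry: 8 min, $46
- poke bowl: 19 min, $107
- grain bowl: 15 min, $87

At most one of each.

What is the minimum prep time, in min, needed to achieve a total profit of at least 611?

Need the lightest bundle worth ≥ 611.
Taking mushroom risotto + bao buns + lamb kofta + arepas + loaded fries + veggie curry gives 616 (≥ 611) for 97 min.
No combination under 97 min hits 611.

97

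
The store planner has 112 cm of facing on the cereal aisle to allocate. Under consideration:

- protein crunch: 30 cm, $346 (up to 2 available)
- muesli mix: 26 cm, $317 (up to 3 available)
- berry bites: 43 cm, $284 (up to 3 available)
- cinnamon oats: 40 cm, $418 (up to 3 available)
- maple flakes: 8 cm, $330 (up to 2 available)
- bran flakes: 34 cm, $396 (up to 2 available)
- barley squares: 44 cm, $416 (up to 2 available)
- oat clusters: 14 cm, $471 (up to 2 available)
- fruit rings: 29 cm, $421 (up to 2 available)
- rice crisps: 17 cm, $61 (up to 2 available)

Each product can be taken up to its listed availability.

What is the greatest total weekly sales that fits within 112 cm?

2444

2×maple flakes + 2×oat clusters + 2×fruit rings uses 102 of the 112 cm and totals 2444.
No other feasible combination exceeds 2444.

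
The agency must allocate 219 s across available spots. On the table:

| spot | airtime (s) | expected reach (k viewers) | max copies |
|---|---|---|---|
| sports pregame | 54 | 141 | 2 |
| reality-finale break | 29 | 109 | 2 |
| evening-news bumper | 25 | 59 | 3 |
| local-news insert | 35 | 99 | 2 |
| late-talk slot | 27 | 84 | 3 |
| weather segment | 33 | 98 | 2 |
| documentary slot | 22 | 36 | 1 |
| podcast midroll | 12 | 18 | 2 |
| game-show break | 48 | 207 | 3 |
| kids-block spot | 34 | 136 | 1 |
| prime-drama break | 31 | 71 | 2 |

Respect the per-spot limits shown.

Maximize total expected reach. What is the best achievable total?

884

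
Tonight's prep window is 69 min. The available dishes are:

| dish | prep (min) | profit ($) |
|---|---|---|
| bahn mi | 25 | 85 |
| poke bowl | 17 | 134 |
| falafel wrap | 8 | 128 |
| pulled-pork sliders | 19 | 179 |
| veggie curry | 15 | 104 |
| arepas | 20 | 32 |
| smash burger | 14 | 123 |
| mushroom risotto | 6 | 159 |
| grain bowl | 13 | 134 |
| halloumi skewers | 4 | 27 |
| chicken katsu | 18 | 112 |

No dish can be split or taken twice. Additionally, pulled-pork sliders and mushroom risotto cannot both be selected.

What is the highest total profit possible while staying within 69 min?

705

Poke bowl + falafel wrap + smash burger + mushroom risotto + grain bowl + halloumi skewers uses 62 of the 69 min and totals 705.
Runner-up poke bowl + falafel wrap + mushroom risotto + grain bowl + halloumi skewers + chicken katsu tops out at 694.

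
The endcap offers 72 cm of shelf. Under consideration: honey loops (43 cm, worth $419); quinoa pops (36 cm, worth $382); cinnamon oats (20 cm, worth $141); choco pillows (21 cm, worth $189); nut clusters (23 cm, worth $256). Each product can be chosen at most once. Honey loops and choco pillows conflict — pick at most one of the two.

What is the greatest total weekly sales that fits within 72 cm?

Greedy by ratio would take quinoa pops + nut clusters: 59 cm used, total 638.
Replace quinoa pops with honey loops: the trade gains 37 net, giving 675 at 66 cm.
Next best is quinoa pops + nut clusters at 638 (59 cm) — short by 37.

675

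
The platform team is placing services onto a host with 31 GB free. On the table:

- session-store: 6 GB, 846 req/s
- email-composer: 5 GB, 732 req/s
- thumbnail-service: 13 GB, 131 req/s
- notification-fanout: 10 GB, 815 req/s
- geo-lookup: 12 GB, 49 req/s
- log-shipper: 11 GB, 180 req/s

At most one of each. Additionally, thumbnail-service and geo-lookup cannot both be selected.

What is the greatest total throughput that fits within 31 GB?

Density check — email-composer 146.40, session-store 141.00, notification-fanout 81.50 are the best per GB.
Taking session-store + email-composer + notification-fanout: 21 GB used, 2393 in throughput.
Next best is session-store + notification-fanout + log-shipper at 1841 (27 GB) — short by 552.

2393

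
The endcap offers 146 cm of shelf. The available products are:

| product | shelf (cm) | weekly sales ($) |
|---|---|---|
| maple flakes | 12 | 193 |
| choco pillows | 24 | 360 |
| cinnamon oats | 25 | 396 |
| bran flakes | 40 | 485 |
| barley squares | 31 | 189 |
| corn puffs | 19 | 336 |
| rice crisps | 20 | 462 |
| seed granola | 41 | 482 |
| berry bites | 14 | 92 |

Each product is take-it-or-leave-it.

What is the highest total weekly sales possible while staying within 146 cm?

2232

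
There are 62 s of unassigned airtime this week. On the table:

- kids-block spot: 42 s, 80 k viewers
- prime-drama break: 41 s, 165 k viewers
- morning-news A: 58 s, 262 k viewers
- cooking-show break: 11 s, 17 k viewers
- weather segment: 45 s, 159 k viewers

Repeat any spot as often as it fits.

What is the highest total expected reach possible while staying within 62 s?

Morning-news A uses 58 of the 62 s and totals 262.
That's the maximum — no swap from here does better than 262.

262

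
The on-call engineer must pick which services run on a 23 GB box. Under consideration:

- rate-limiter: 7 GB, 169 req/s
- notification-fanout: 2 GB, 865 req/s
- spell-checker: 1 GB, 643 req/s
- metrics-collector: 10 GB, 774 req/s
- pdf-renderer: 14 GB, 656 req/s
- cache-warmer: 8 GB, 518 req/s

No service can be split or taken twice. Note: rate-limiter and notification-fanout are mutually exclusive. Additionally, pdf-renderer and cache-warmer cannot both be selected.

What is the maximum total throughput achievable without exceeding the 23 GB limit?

The ratio ordering already packs tightly: notification-fanout + spell-checker + metrics-collector + cache-warmer, 21 GB, 2800.
Runner-up notification-fanout + spell-checker + metrics-collector tops out at 2282.

2800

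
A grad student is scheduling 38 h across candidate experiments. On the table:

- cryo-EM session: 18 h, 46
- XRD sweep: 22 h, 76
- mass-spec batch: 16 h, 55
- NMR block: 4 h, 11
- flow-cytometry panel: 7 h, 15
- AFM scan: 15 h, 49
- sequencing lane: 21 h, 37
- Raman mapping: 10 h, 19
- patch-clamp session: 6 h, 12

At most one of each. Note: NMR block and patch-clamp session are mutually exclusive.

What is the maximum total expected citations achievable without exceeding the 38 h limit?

131

XRD sweep + mass-spec batch uses 38 of the 38 h and totals 131.
Every other selection either busts 38 h or breaks a pairing rule or fails to beat 131.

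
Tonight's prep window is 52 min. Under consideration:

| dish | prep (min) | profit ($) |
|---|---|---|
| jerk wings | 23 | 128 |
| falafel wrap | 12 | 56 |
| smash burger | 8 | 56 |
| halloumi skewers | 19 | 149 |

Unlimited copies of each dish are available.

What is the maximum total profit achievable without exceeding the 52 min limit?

The ratio heuristic lands on smash burger + 2×halloumi skewers (354) but leaves 6 min idle.
Replace halloumi skewers with 3×smash burger: the trade gains 19 net, giving 373 at 51 min.
Every other selection either busts 52 min or fails to beat 373.

373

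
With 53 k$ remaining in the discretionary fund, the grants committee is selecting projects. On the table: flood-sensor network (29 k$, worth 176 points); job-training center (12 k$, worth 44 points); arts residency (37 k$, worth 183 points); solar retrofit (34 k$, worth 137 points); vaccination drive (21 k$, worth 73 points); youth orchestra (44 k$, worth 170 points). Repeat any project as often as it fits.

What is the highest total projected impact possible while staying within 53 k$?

264

Taking flood-sensor network + 2×job-training center: 53 k$ used, 264 in projected impact.
No other feasible combination exceeds 264.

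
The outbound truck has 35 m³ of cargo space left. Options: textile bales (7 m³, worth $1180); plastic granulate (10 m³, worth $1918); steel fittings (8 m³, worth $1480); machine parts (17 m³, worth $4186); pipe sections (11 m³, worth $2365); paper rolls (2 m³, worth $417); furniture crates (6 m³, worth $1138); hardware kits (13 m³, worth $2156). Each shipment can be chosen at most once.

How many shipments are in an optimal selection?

3

The maximum revenue within 35 m³ is 7731.
textile bales + machine parts + pipe sections hits 7731 at 35 m³.
Any selection reaching 7731 contains exactly 3 shipments.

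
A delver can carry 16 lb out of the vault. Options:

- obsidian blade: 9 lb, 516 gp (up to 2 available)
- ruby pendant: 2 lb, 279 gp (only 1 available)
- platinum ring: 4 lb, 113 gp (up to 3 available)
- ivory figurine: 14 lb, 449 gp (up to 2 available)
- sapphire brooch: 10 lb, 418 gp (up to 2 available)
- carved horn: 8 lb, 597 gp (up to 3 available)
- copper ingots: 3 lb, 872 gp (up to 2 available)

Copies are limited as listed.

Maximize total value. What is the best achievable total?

2620

Best packing: ruby pendant + carved horn + 2×copper ingots — 16 lb, 2620 total.
Every other selection either busts 16 lb or exceeds an availability limit or fails to beat 2620.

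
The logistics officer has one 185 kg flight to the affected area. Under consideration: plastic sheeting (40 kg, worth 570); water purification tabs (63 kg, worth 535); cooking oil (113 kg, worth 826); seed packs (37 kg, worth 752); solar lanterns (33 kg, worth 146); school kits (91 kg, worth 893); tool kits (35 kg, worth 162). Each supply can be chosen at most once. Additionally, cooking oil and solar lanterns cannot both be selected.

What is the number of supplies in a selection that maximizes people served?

The maximum people served within 185 kg is 2215.
For example plastic sheeting + seed packs + school kits achieves it, using 168 kg.
Every optimal selection uses 3 supplies.

3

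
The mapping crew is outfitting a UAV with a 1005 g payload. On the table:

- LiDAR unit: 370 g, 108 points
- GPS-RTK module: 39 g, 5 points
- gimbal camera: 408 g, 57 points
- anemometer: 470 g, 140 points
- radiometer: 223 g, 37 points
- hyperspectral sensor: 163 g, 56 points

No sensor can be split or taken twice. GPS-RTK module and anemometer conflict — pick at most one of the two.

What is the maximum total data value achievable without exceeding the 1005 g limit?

Taking LiDAR unit + anemometer + hyperspectral sensor: 1003 g used, 304 in data value.
Nothing else feasible within 1005 g beats 304.

304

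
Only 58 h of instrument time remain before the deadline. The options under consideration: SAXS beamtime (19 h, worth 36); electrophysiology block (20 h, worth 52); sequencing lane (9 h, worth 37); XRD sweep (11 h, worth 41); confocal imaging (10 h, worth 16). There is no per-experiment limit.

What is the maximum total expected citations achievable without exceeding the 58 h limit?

Taking the top-ratio experiments first gives 6×sequencing lane for 222 (54 h).
The 18 h tied up in 2×sequencing lane is better spent on 2×XRD sweep — total rises to 230 (58 h).

230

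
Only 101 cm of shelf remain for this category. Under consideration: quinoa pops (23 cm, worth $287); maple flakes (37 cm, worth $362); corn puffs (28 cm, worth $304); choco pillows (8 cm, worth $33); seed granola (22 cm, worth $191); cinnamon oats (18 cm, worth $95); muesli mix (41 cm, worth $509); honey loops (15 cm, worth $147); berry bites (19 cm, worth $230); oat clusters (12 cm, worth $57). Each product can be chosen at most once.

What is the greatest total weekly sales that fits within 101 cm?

Taking quinoa pops + muesli mix + honey loops + berry bites: 98 cm used, 1173 in weekly sales.

1173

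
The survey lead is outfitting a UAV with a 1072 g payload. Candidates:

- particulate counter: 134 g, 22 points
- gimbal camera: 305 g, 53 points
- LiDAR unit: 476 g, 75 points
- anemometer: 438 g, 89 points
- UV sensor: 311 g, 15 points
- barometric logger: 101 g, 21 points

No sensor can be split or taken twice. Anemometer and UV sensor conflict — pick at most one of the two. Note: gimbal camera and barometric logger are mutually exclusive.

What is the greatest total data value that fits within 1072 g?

Taking particulate counter + LiDAR unit + anemometer: 1048 g used, 186 in data value.
Every other selection either busts 1072 g or breaks a pairing rule or fails to beat 186.

186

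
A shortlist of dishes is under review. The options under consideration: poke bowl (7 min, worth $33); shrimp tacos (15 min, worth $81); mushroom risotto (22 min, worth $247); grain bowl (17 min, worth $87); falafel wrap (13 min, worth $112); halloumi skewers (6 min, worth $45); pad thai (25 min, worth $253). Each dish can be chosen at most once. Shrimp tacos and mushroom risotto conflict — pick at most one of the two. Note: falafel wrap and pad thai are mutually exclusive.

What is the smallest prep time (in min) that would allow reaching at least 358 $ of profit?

35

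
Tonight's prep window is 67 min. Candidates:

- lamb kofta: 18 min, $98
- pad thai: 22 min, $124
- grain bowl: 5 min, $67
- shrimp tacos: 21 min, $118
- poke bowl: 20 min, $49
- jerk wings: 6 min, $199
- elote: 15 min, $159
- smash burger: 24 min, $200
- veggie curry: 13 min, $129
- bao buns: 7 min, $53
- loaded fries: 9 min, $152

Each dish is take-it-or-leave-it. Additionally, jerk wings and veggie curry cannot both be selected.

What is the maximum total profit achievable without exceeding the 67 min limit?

Taking grain bowl + jerk wings + elote + smash burger + bao buns + loaded fries: 66 min used, 830 in profit.

830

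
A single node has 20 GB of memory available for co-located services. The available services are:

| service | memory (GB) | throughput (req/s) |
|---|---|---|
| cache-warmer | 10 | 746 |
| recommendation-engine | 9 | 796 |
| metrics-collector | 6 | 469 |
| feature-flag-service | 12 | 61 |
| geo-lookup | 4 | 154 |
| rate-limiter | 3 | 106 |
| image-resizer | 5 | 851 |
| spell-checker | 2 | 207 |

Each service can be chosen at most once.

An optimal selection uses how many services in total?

Best achievable throughput is 2116.
recommendation-engine + metrics-collector + image-resizer hits 2116 at 20 GB.
Every optimal selection uses 3 services.

3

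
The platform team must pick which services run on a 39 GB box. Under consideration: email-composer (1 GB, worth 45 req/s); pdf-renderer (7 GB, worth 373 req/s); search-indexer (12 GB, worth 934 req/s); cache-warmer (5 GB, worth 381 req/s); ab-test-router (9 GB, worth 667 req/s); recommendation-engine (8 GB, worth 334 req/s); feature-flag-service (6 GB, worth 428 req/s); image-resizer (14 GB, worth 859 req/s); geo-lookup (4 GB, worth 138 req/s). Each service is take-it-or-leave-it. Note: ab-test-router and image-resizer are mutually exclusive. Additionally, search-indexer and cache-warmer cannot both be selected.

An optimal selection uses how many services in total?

Optimal total is 2594.
For example pdf-renderer + search-indexer + feature-flag-service + image-resizer achieves it, using 39 GB.
Any selection reaching 2594 contains exactly 4 services.

4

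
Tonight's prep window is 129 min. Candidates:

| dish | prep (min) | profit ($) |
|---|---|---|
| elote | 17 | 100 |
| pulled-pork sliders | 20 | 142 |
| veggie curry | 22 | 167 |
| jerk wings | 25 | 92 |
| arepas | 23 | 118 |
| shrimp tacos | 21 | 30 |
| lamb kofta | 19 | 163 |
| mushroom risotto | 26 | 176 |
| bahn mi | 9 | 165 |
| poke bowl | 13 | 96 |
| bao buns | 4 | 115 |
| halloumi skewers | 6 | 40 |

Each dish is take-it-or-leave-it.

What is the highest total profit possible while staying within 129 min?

1086

The ratio heuristic lands on pulled-pork sliders + veggie curry + lamb kofta + mushroom risotto + bahn mi + poke bowl + bao buns + halloumi skewers (1064) but leaves 10 min idle.
Replace poke bowl with arepas: the trade gains 22 net, giving 1086 at 129 min.
Every other selection either busts 129 min or fails to beat 1086.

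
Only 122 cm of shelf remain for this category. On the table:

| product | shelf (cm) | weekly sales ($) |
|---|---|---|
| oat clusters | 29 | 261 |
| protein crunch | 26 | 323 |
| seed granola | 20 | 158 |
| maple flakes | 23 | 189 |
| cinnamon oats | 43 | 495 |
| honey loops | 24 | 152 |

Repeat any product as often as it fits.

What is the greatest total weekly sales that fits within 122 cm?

Density check — protein crunch 12.42, cinnamon oats 11.51, oat clusters 9.00, maple flakes 8.22 are the best per cm.
The ratio heuristic lands on 4×protein crunch (1292) but leaves 18 cm idle.
Replace protein crunch with cinnamon oats: the trade gains 172 net, giving 1464 at 121 cm.
The spare 1 cm is too small for any remaining product, and no exchange beats 1464.

1464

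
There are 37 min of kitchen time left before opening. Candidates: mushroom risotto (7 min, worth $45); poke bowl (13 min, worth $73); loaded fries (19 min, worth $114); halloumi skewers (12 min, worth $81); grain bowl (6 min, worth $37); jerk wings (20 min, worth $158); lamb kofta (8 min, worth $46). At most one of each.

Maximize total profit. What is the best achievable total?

249

Density check — jerk wings 7.90, halloumi skewers 6.75, mushroom risotto 6.43, grain bowl 6.17 are the best per min.
Taking the top-ratio dishes first gives halloumi skewers + jerk wings for 239 (32 min).
Dropping halloumi skewers frees 12 min; slotting in mushroom risotto + lamb kofta (15 min) lifts the total to 249 at 35 min.
Nothing else within 37 min beats 249.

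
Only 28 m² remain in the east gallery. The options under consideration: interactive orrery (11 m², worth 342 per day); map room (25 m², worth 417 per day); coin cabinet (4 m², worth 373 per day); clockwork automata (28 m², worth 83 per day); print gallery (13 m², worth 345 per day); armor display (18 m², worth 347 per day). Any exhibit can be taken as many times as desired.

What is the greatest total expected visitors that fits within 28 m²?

2611

7×coin cabinet uses 28 of the 28 m² and totals 2611.
That's the maximum — no swap from here does better than 2611.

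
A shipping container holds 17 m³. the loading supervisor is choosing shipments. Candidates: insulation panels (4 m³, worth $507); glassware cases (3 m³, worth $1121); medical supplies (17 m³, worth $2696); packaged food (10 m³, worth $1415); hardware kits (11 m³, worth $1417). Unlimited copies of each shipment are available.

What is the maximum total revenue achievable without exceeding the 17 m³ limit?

Density check — glassware cases 373.67, medical supplies 158.59, packaged food 141.50 are the best per m³.
5×glassware cases uses 15 of the 17 m³ and totals 5605.
The spare 2 m³ is too small for any remaining shipment, and no exchange beats 5605.

5605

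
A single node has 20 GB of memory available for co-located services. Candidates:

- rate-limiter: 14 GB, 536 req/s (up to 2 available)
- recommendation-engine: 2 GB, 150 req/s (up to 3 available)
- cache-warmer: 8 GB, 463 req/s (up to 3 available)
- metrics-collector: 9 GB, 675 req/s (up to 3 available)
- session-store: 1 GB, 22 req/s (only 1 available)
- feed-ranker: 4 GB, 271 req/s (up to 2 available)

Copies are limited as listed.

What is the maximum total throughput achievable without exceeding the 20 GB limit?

1500

A density-first pass picks 3×recommendation-engine + metrics-collector + session-store + feed-ranker — 1418 at 20 GB.
Dropping 2×recommendation-engine and session-store and feed-ranker frees 9 GB; slotting in metrics-collector (9 GB) lifts the total to 1500 at 20 GB.
That's the maximum — no swap from here does better than 1500.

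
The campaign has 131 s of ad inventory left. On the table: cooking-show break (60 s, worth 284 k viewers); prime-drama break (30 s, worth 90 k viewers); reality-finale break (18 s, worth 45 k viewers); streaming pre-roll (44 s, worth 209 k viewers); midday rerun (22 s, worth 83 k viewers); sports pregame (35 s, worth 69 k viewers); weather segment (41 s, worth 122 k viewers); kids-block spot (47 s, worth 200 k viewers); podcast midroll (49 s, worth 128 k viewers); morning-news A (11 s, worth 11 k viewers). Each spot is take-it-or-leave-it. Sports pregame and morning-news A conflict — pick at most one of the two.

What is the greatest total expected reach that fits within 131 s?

576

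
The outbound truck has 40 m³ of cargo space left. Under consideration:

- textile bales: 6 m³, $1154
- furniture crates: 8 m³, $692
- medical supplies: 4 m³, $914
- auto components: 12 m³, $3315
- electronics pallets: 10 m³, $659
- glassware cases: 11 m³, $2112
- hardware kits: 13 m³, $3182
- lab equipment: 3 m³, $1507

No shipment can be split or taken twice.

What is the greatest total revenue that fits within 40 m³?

10116

Taking the top-ratio shipments first gives textile bales + medical supplies + auto components + hardware kits + lab equipment for 10072 (38 m³).
Replace textile bales and medical supplies with glassware cases: the trade gains 44 net, giving 10116 at 39 m³.
The closest alternative, textile bales + medical supplies + auto components + hardware kits + lab equipment, reaches only 10072.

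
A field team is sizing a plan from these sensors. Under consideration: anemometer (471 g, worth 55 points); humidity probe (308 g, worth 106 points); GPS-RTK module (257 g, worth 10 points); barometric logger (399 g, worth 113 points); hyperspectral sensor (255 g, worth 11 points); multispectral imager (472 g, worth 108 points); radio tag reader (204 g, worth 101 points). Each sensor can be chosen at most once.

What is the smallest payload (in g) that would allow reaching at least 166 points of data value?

512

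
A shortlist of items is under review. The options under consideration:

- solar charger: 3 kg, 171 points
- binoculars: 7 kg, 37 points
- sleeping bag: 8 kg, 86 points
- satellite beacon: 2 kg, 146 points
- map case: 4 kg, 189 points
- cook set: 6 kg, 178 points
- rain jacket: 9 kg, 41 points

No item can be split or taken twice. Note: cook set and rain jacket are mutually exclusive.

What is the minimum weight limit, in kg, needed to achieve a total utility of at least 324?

Look for the lowest-weight combination reaching 324.
satellite beacon + map case reaches 335 using 6 kg.
Any bundle with less than 6 kg falls short of 324.

6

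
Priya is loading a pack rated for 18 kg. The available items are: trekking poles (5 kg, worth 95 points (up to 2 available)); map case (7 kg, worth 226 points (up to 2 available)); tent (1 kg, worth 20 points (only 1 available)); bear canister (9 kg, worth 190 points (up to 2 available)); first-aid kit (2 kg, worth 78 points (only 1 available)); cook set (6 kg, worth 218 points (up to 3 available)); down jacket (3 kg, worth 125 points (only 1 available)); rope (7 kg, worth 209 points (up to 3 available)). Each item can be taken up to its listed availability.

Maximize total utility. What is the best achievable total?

659

Ranking by ratio (utility/kg): down jacket 41.67, first-aid kit 39.00, cook set 36.33.
Tent + first-aid kit + 2×cook set + down jacket uses 18 of the 18 kg and totals 659.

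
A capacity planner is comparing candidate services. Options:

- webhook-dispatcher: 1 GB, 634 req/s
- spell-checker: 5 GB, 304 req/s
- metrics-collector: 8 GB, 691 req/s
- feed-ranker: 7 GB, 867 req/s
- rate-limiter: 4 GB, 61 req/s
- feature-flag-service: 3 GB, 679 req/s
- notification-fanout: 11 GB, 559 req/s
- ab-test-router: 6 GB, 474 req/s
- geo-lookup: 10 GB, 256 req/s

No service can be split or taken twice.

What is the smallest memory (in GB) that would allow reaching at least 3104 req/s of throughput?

24

Minimise GB subject to total throughput ≥ 3104.
webhook-dispatcher + spell-checker + metrics-collector + feed-ranker + feature-flag-service reaches 3175 using 24 GB.
Below 24 GB the best achievable stays under 3104.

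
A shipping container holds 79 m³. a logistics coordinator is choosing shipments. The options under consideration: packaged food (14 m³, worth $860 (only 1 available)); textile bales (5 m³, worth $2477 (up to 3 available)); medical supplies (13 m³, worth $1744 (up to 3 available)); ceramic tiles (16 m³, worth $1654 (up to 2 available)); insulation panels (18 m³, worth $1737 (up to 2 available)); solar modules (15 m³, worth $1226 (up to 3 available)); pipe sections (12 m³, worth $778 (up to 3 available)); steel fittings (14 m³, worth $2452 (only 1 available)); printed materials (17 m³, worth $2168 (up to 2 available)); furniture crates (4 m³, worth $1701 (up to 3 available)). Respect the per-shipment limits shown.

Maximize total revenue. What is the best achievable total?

19322

By revenue per m³: textile bales 495.40, furniture crates 425.25, steel fittings 175.14, medical supplies 134.15 lead.
A density-first pass picks 3×textile bales + 2×medical supplies + pipe sections + steel fittings + 3×furniture crates — 19252 at 79 m³.
Replace 2×medical supplies and pipe sections with 2×printed materials: the trade gains 70 net, giving 19322 at 75 m³.
Nothing else within 79 m³ beats 19322.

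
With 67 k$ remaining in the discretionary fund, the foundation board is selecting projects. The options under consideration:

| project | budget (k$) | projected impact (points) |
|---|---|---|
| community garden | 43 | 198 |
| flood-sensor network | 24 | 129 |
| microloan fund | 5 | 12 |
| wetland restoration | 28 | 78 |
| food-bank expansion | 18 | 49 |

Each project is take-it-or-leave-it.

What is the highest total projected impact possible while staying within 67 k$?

Density check — flood-sensor network 5.38, community garden 4.60, wetland restoration 2.79, food-bank expansion 2.72 are the best per k$.
The ratio ordering already packs tightly: community garden + flood-sensor network, 67 k$, 327.
Next best is community garden + microloan fund + food-bank expansion at 259 (66 k$) — short by 68.

327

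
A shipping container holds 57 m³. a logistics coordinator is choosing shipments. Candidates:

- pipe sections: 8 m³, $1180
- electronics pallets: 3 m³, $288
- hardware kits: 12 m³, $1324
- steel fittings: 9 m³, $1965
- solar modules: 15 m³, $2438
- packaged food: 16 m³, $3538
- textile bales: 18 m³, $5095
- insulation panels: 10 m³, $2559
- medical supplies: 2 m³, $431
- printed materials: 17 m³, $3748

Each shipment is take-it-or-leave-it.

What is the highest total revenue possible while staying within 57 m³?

The ratio heuristic lands on steel fittings + packaged food + textile bales + insulation panels + medical supplies (13588) but leaves 2 m³ idle.
The 16 m³ tied up in packaged food is better spent on printed materials — total rises to 13798 (56 m³).

13798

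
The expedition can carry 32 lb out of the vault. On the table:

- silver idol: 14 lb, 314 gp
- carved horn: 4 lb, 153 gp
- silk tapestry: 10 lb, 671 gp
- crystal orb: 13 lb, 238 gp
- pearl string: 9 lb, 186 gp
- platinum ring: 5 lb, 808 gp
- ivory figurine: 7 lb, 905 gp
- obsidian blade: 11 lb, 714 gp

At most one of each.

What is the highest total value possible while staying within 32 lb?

2613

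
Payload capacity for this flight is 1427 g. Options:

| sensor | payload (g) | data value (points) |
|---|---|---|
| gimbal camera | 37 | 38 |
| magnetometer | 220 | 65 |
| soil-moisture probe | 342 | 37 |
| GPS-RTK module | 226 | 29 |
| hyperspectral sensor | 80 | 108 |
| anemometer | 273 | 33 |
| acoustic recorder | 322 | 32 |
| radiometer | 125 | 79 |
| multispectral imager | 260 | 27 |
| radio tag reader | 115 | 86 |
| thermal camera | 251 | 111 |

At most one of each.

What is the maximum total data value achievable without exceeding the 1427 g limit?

By data value per g: hyperspectral sensor 1.35, gimbal camera 1.03, radio tag reader 0.75, radiometer 0.63 lead.
The ratio heuristic lands on gimbal camera + magnetometer + GPS-RTK module + hyperspectral sensor + anemometer + radiometer + radio tag reader + thermal camera (549) but leaves 100 g idle.
Dropping anemometer frees 273 g; slotting in soil-moisture probe (342 g) lifts the total to 553 at 1396 g.
Runner-up gimbal camera + magnetometer + hyperspectral sensor + anemometer + acoustic recorder + radiometer + radio tag reader + thermal camera tops out at 552.

553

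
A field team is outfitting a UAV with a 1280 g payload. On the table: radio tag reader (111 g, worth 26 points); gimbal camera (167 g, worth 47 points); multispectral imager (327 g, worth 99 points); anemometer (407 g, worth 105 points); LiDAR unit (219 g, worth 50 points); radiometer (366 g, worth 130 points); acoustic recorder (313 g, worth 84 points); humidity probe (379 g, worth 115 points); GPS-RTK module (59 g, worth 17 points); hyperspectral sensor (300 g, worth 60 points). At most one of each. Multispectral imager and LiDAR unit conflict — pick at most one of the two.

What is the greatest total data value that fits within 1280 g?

391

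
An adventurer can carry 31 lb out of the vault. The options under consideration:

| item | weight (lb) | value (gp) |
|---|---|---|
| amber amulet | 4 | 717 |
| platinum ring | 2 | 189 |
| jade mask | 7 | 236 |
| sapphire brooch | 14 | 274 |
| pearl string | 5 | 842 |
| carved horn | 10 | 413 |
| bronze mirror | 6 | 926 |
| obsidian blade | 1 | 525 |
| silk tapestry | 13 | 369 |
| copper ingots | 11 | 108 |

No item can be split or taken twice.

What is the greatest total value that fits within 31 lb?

Amber amulet + platinum ring + pearl string + carved horn + bronze mirror + obsidian blade uses 28 of the 31 lb and totals 3612.
An exhaustive check of the 1024 subsets confirms 3612.

3612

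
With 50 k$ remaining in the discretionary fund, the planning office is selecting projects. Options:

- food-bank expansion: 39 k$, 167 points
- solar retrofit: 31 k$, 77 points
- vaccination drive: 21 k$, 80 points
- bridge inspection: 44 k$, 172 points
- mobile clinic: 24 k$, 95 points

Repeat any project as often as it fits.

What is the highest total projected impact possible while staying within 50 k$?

By projected impact per k$: food-bank expansion 4.28, mobile clinic 3.96, bridge inspection 3.91, vaccination drive 3.81 lead.
The ratio heuristic lands on food-bank expansion (167) but leaves 11 k$ idle.
Dropping food-bank expansion frees 39 k$; slotting in 2×mobile clinic (48 k$) lifts the total to 190 at 48 k$.
That's the maximum — no swap from here does better than 190.

190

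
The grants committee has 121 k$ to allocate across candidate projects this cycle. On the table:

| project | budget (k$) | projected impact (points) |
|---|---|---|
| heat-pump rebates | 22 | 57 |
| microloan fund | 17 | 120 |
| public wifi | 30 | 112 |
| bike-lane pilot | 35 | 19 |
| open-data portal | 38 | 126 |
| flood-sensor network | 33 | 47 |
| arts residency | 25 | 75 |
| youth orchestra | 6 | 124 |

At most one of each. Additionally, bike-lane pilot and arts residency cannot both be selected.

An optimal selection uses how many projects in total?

Optimal total is 557.
For example microloan fund + public wifi + open-data portal + arts residency + youth orchestra achieves it, using 116 k$.
Any selection reaching 557 contains exactly 5 projects.

5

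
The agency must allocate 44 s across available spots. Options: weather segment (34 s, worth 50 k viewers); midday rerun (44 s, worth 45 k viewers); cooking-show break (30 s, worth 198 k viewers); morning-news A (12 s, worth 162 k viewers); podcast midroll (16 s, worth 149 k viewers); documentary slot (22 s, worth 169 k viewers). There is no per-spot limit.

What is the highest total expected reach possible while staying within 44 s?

The ratio ordering already packs tightly: 3×morning-news A, 36 s, 486.

486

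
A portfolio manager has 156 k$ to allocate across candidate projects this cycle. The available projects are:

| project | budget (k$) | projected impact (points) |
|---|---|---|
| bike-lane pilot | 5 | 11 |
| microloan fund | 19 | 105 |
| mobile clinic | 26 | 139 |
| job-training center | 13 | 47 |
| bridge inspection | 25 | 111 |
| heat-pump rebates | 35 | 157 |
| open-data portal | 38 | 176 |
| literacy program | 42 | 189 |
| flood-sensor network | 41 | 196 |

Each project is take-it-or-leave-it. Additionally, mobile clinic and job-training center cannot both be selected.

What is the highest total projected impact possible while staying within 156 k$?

740

Ranking by ratio (projected impact/k$): microloan fund 5.53, mobile clinic 5.35, flood-sensor network 4.78.
Greedy by ratio would take bike-lane pilot + microloan fund + mobile clinic + bridge inspection + open-data portal + flood-sensor network: 154 k$ used, total 738.
The 43 k$ tied up in bike-lane pilot and open-data portal is better spent on literacy program — total rises to 740 (153 k$).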